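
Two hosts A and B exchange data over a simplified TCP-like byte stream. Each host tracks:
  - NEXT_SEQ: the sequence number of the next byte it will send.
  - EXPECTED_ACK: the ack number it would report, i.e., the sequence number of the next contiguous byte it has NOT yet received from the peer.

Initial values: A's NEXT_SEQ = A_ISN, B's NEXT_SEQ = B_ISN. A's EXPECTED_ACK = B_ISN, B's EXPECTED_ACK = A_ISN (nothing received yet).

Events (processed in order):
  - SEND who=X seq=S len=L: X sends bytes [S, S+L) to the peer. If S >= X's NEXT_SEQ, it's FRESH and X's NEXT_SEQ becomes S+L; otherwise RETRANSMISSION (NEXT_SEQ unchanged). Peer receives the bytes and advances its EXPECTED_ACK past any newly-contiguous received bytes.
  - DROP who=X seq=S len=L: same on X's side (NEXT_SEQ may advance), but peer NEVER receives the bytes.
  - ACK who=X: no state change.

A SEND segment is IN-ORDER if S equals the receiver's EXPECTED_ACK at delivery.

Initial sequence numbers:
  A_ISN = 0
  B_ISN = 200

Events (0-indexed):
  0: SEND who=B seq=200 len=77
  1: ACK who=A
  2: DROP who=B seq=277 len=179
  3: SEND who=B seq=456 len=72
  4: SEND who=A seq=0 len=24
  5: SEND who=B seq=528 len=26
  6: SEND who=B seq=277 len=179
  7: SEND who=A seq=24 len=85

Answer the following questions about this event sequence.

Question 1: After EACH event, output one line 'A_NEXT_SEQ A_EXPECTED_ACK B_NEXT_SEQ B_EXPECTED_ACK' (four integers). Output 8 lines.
0 277 277 0
0 277 277 0
0 277 456 0
0 277 528 0
24 277 528 24
24 277 554 24
24 554 554 24
109 554 554 109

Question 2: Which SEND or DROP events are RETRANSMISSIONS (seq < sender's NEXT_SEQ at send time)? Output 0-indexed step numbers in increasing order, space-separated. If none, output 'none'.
Step 0: SEND seq=200 -> fresh
Step 2: DROP seq=277 -> fresh
Step 3: SEND seq=456 -> fresh
Step 4: SEND seq=0 -> fresh
Step 5: SEND seq=528 -> fresh
Step 6: SEND seq=277 -> retransmit
Step 7: SEND seq=24 -> fresh

Answer: 6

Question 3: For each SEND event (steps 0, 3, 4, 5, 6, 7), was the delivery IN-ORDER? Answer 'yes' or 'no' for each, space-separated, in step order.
Answer: yes no yes no yes yes

Derivation:
Step 0: SEND seq=200 -> in-order
Step 3: SEND seq=456 -> out-of-order
Step 4: SEND seq=0 -> in-order
Step 5: SEND seq=528 -> out-of-order
Step 6: SEND seq=277 -> in-order
Step 7: SEND seq=24 -> in-order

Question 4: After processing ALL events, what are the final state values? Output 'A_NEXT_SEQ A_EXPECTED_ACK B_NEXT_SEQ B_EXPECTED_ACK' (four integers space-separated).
Answer: 109 554 554 109

Derivation:
After event 0: A_seq=0 A_ack=277 B_seq=277 B_ack=0
After event 1: A_seq=0 A_ack=277 B_seq=277 B_ack=0
After event 2: A_seq=0 A_ack=277 B_seq=456 B_ack=0
After event 3: A_seq=0 A_ack=277 B_seq=528 B_ack=0
After event 4: A_seq=24 A_ack=277 B_seq=528 B_ack=24
After event 5: A_seq=24 A_ack=277 B_seq=554 B_ack=24
After event 6: A_seq=24 A_ack=554 B_seq=554 B_ack=24
After event 7: A_seq=109 A_ack=554 B_seq=554 B_ack=109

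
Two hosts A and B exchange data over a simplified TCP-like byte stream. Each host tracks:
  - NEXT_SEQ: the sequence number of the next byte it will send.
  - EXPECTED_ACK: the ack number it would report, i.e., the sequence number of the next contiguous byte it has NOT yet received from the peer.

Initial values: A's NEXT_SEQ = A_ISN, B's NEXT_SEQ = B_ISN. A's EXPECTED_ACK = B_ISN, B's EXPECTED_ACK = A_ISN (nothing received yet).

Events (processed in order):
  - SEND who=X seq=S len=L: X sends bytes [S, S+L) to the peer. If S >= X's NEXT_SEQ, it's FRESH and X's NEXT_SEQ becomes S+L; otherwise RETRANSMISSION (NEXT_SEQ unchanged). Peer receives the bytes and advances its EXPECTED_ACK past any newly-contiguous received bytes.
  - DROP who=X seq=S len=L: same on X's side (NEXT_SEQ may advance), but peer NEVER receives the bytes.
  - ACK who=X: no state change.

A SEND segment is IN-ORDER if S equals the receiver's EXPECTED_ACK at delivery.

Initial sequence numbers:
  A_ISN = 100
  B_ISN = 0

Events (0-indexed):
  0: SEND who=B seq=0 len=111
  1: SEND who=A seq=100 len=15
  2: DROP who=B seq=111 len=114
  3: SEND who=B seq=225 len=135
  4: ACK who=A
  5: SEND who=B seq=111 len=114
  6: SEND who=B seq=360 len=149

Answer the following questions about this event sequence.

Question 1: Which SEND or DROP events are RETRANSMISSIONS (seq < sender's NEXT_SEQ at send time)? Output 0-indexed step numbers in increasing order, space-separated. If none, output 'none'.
Answer: 5

Derivation:
Step 0: SEND seq=0 -> fresh
Step 1: SEND seq=100 -> fresh
Step 2: DROP seq=111 -> fresh
Step 3: SEND seq=225 -> fresh
Step 5: SEND seq=111 -> retransmit
Step 6: SEND seq=360 -> fresh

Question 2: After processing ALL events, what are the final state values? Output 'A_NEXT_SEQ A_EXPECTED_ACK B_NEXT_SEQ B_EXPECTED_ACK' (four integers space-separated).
Answer: 115 509 509 115

Derivation:
After event 0: A_seq=100 A_ack=111 B_seq=111 B_ack=100
After event 1: A_seq=115 A_ack=111 B_seq=111 B_ack=115
After event 2: A_seq=115 A_ack=111 B_seq=225 B_ack=115
After event 3: A_seq=115 A_ack=111 B_seq=360 B_ack=115
After event 4: A_seq=115 A_ack=111 B_seq=360 B_ack=115
After event 5: A_seq=115 A_ack=360 B_seq=360 B_ack=115
After event 6: A_seq=115 A_ack=509 B_seq=509 B_ack=115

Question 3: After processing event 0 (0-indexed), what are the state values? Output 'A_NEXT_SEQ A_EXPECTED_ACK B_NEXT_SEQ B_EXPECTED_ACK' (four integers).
After event 0: A_seq=100 A_ack=111 B_seq=111 B_ack=100

100 111 111 100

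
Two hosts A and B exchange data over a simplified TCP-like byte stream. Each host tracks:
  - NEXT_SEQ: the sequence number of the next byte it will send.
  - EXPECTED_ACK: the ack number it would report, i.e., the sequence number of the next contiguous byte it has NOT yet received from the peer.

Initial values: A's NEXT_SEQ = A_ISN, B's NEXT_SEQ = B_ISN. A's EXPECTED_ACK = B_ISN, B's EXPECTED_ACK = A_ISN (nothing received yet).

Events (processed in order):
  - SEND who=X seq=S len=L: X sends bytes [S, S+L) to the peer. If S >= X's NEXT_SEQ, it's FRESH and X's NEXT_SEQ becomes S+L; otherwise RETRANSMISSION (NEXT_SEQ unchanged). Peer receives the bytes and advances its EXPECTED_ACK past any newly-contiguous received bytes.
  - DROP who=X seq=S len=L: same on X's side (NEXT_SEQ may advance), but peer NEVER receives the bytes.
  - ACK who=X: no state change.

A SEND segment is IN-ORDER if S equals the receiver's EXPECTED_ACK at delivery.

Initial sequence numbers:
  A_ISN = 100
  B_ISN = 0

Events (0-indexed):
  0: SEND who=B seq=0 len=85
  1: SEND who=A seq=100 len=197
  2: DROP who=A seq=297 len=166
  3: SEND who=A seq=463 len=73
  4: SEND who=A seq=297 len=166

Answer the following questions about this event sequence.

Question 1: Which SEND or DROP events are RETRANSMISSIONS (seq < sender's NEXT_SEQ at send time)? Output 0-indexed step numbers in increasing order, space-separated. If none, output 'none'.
Answer: 4

Derivation:
Step 0: SEND seq=0 -> fresh
Step 1: SEND seq=100 -> fresh
Step 2: DROP seq=297 -> fresh
Step 3: SEND seq=463 -> fresh
Step 4: SEND seq=297 -> retransmit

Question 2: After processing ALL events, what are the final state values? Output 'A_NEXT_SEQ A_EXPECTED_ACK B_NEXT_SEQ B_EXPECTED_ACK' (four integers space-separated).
Answer: 536 85 85 536

Derivation:
After event 0: A_seq=100 A_ack=85 B_seq=85 B_ack=100
After event 1: A_seq=297 A_ack=85 B_seq=85 B_ack=297
After event 2: A_seq=463 A_ack=85 B_seq=85 B_ack=297
After event 3: A_seq=536 A_ack=85 B_seq=85 B_ack=297
After event 4: A_seq=536 A_ack=85 B_seq=85 B_ack=536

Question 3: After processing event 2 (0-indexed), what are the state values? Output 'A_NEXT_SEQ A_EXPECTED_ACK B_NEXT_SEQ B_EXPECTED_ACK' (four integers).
After event 0: A_seq=100 A_ack=85 B_seq=85 B_ack=100
After event 1: A_seq=297 A_ack=85 B_seq=85 B_ack=297
After event 2: A_seq=463 A_ack=85 B_seq=85 B_ack=297

463 85 85 297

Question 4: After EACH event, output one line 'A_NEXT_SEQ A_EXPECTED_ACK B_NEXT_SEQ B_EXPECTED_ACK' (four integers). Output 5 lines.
100 85 85 100
297 85 85 297
463 85 85 297
536 85 85 297
536 85 85 536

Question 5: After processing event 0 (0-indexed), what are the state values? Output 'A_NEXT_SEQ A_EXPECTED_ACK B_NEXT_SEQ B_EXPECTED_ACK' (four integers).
After event 0: A_seq=100 A_ack=85 B_seq=85 B_ack=100

100 85 85 100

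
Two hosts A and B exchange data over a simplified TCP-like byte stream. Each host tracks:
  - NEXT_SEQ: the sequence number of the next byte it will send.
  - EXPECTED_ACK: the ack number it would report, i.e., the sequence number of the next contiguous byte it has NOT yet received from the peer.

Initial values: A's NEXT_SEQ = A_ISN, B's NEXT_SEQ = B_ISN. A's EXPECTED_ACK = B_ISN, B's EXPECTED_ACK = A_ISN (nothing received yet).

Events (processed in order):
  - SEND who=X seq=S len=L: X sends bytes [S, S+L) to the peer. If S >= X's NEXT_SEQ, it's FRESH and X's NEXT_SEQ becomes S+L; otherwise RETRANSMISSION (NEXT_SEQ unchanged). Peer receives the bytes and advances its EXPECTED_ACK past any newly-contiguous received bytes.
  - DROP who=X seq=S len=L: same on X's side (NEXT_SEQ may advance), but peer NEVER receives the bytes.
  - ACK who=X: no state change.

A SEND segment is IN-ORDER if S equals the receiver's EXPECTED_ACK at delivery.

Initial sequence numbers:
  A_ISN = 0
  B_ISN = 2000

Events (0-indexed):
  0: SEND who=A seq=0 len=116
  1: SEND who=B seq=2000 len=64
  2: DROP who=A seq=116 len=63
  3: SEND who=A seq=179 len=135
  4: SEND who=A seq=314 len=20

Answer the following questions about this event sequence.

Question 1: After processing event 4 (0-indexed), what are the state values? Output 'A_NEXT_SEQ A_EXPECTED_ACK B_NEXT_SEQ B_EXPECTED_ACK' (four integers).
After event 0: A_seq=116 A_ack=2000 B_seq=2000 B_ack=116
After event 1: A_seq=116 A_ack=2064 B_seq=2064 B_ack=116
After event 2: A_seq=179 A_ack=2064 B_seq=2064 B_ack=116
After event 3: A_seq=314 A_ack=2064 B_seq=2064 B_ack=116
After event 4: A_seq=334 A_ack=2064 B_seq=2064 B_ack=116

334 2064 2064 116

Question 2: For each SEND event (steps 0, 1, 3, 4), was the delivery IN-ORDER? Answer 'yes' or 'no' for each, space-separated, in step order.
Answer: yes yes no no

Derivation:
Step 0: SEND seq=0 -> in-order
Step 1: SEND seq=2000 -> in-order
Step 3: SEND seq=179 -> out-of-order
Step 4: SEND seq=314 -> out-of-order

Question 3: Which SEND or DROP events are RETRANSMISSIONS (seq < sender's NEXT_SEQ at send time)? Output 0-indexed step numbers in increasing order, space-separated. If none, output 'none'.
Step 0: SEND seq=0 -> fresh
Step 1: SEND seq=2000 -> fresh
Step 2: DROP seq=116 -> fresh
Step 3: SEND seq=179 -> fresh
Step 4: SEND seq=314 -> fresh

Answer: none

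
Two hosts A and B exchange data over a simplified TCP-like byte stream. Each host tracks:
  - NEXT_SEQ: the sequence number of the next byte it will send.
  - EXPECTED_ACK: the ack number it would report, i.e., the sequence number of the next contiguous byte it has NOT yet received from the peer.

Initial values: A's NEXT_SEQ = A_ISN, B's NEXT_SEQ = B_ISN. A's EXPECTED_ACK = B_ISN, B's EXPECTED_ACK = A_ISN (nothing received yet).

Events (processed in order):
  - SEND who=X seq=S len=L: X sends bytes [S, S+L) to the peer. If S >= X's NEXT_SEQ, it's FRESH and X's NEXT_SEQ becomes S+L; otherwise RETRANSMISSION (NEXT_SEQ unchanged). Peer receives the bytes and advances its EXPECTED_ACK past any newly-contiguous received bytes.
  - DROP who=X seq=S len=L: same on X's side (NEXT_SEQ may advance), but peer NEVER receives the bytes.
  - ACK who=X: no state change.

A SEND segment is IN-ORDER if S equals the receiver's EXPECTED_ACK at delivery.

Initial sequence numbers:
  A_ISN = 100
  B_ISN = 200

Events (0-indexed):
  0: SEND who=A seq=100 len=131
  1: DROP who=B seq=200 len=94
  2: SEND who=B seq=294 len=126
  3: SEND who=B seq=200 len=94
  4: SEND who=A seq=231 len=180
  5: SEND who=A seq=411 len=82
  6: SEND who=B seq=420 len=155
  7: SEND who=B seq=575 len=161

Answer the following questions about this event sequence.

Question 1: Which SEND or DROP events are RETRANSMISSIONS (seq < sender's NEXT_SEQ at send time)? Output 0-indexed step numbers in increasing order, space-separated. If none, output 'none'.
Step 0: SEND seq=100 -> fresh
Step 1: DROP seq=200 -> fresh
Step 2: SEND seq=294 -> fresh
Step 3: SEND seq=200 -> retransmit
Step 4: SEND seq=231 -> fresh
Step 5: SEND seq=411 -> fresh
Step 6: SEND seq=420 -> fresh
Step 7: SEND seq=575 -> fresh

Answer: 3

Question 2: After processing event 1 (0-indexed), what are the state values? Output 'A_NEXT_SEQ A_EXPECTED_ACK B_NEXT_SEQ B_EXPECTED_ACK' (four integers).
After event 0: A_seq=231 A_ack=200 B_seq=200 B_ack=231
After event 1: A_seq=231 A_ack=200 B_seq=294 B_ack=231

231 200 294 231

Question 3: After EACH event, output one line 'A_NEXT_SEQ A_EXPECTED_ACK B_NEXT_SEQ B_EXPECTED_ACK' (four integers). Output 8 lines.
231 200 200 231
231 200 294 231
231 200 420 231
231 420 420 231
411 420 420 411
493 420 420 493
493 575 575 493
493 736 736 493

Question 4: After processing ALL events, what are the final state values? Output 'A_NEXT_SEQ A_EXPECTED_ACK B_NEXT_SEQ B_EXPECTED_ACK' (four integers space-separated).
After event 0: A_seq=231 A_ack=200 B_seq=200 B_ack=231
After event 1: A_seq=231 A_ack=200 B_seq=294 B_ack=231
After event 2: A_seq=231 A_ack=200 B_seq=420 B_ack=231
After event 3: A_seq=231 A_ack=420 B_seq=420 B_ack=231
After event 4: A_seq=411 A_ack=420 B_seq=420 B_ack=411
After event 5: A_seq=493 A_ack=420 B_seq=420 B_ack=493
After event 6: A_seq=493 A_ack=575 B_seq=575 B_ack=493
After event 7: A_seq=493 A_ack=736 B_seq=736 B_ack=493

Answer: 493 736 736 493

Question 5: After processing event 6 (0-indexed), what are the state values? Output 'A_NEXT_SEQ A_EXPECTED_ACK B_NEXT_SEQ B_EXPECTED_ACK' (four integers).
After event 0: A_seq=231 A_ack=200 B_seq=200 B_ack=231
After event 1: A_seq=231 A_ack=200 B_seq=294 B_ack=231
After event 2: A_seq=231 A_ack=200 B_seq=420 B_ack=231
After event 3: A_seq=231 A_ack=420 B_seq=420 B_ack=231
After event 4: A_seq=411 A_ack=420 B_seq=420 B_ack=411
After event 5: A_seq=493 A_ack=420 B_seq=420 B_ack=493
After event 6: A_seq=493 A_ack=575 B_seq=575 B_ack=493

493 575 575 493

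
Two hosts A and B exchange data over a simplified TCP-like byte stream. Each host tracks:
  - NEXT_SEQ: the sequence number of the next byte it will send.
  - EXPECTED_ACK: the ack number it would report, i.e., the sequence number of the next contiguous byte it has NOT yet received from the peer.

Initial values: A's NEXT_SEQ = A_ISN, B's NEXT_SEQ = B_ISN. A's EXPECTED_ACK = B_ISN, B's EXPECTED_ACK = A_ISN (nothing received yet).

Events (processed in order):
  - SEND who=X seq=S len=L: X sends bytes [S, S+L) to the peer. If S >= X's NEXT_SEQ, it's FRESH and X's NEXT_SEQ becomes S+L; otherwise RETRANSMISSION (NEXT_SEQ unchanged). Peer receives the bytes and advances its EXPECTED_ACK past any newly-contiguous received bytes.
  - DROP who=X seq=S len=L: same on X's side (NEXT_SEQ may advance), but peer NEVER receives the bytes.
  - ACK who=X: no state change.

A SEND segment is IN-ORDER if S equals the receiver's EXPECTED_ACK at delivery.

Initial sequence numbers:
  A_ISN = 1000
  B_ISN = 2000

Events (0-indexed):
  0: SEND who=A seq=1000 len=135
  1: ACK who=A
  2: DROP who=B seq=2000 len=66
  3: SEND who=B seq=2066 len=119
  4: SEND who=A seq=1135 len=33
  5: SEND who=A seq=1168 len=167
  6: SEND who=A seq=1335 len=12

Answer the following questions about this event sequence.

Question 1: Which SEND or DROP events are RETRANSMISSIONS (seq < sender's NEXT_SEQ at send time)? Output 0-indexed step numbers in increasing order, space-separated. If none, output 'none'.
Step 0: SEND seq=1000 -> fresh
Step 2: DROP seq=2000 -> fresh
Step 3: SEND seq=2066 -> fresh
Step 4: SEND seq=1135 -> fresh
Step 5: SEND seq=1168 -> fresh
Step 6: SEND seq=1335 -> fresh

Answer: none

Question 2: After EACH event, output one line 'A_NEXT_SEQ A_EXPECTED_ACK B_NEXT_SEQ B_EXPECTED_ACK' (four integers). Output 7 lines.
1135 2000 2000 1135
1135 2000 2000 1135
1135 2000 2066 1135
1135 2000 2185 1135
1168 2000 2185 1168
1335 2000 2185 1335
1347 2000 2185 1347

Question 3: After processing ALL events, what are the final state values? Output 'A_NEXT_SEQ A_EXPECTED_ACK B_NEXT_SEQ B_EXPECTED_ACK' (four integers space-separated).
After event 0: A_seq=1135 A_ack=2000 B_seq=2000 B_ack=1135
After event 1: A_seq=1135 A_ack=2000 B_seq=2000 B_ack=1135
After event 2: A_seq=1135 A_ack=2000 B_seq=2066 B_ack=1135
After event 3: A_seq=1135 A_ack=2000 B_seq=2185 B_ack=1135
After event 4: A_seq=1168 A_ack=2000 B_seq=2185 B_ack=1168
After event 5: A_seq=1335 A_ack=2000 B_seq=2185 B_ack=1335
After event 6: A_seq=1347 A_ack=2000 B_seq=2185 B_ack=1347

Answer: 1347 2000 2185 1347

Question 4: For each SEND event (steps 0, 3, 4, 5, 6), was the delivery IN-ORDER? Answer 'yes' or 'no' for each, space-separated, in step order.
Answer: yes no yes yes yes

Derivation:
Step 0: SEND seq=1000 -> in-order
Step 3: SEND seq=2066 -> out-of-order
Step 4: SEND seq=1135 -> in-order
Step 5: SEND seq=1168 -> in-order
Step 6: SEND seq=1335 -> in-order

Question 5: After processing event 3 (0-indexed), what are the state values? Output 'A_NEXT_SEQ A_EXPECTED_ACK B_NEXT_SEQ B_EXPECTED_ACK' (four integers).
After event 0: A_seq=1135 A_ack=2000 B_seq=2000 B_ack=1135
After event 1: A_seq=1135 A_ack=2000 B_seq=2000 B_ack=1135
After event 2: A_seq=1135 A_ack=2000 B_seq=2066 B_ack=1135
After event 3: A_seq=1135 A_ack=2000 B_seq=2185 B_ack=1135

1135 2000 2185 1135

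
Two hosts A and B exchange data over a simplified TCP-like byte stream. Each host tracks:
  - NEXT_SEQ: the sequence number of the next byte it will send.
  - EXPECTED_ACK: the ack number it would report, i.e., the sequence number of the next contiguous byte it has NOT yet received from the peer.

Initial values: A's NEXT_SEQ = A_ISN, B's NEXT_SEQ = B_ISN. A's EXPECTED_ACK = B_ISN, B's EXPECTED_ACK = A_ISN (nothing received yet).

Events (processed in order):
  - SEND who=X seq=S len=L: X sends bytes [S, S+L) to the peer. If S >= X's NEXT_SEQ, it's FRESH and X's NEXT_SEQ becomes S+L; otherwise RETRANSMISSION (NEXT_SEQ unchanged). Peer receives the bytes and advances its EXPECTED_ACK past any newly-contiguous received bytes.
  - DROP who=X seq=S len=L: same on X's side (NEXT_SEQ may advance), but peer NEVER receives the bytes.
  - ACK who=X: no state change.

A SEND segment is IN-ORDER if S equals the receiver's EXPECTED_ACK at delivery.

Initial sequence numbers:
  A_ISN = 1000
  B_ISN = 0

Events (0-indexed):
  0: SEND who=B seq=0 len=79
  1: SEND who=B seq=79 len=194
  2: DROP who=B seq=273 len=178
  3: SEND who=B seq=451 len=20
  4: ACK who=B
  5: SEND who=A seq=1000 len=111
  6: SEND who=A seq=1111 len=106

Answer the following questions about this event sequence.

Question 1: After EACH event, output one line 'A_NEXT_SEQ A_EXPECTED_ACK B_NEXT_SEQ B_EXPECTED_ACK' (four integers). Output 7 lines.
1000 79 79 1000
1000 273 273 1000
1000 273 451 1000
1000 273 471 1000
1000 273 471 1000
1111 273 471 1111
1217 273 471 1217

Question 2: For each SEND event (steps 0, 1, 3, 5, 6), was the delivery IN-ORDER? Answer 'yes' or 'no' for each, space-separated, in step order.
Answer: yes yes no yes yes

Derivation:
Step 0: SEND seq=0 -> in-order
Step 1: SEND seq=79 -> in-order
Step 3: SEND seq=451 -> out-of-order
Step 5: SEND seq=1000 -> in-order
Step 6: SEND seq=1111 -> in-order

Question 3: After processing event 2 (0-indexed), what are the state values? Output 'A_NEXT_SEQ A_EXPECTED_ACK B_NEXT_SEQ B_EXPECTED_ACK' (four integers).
After event 0: A_seq=1000 A_ack=79 B_seq=79 B_ack=1000
After event 1: A_seq=1000 A_ack=273 B_seq=273 B_ack=1000
After event 2: A_seq=1000 A_ack=273 B_seq=451 B_ack=1000

1000 273 451 1000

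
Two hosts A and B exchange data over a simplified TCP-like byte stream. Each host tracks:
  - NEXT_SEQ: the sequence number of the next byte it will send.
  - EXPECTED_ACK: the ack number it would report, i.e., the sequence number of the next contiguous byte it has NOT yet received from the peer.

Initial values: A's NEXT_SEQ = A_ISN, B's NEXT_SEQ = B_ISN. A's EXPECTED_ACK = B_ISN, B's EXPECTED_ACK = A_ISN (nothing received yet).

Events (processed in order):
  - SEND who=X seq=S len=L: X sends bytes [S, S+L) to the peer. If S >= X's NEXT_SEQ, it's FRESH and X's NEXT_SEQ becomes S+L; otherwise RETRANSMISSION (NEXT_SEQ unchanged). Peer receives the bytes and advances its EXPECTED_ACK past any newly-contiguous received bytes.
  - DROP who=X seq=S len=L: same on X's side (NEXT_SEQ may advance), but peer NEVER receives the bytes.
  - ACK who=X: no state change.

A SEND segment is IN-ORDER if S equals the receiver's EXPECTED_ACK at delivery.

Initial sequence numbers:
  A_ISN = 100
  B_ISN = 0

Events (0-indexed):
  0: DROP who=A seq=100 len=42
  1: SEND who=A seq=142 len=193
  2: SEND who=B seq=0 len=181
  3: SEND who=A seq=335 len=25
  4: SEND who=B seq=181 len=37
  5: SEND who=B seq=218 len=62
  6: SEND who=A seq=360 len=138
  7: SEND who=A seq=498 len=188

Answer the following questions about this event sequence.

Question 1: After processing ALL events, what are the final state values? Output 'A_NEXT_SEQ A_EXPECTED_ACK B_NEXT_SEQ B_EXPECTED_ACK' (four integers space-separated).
Answer: 686 280 280 100

Derivation:
After event 0: A_seq=142 A_ack=0 B_seq=0 B_ack=100
After event 1: A_seq=335 A_ack=0 B_seq=0 B_ack=100
After event 2: A_seq=335 A_ack=181 B_seq=181 B_ack=100
After event 3: A_seq=360 A_ack=181 B_seq=181 B_ack=100
After event 4: A_seq=360 A_ack=218 B_seq=218 B_ack=100
After event 5: A_seq=360 A_ack=280 B_seq=280 B_ack=100
After event 6: A_seq=498 A_ack=280 B_seq=280 B_ack=100
After event 7: A_seq=686 A_ack=280 B_seq=280 B_ack=100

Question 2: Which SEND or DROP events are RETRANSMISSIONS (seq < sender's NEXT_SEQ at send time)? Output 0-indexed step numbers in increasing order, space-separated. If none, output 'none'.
Step 0: DROP seq=100 -> fresh
Step 1: SEND seq=142 -> fresh
Step 2: SEND seq=0 -> fresh
Step 3: SEND seq=335 -> fresh
Step 4: SEND seq=181 -> fresh
Step 5: SEND seq=218 -> fresh
Step 6: SEND seq=360 -> fresh
Step 7: SEND seq=498 -> fresh

Answer: none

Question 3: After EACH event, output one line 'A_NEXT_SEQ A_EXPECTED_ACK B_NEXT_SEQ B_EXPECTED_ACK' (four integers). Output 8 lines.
142 0 0 100
335 0 0 100
335 181 181 100
360 181 181 100
360 218 218 100
360 280 280 100
498 280 280 100
686 280 280 100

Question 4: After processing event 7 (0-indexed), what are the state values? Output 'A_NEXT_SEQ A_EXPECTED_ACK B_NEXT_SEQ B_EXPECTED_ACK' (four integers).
After event 0: A_seq=142 A_ack=0 B_seq=0 B_ack=100
After event 1: A_seq=335 A_ack=0 B_seq=0 B_ack=100
After event 2: A_seq=335 A_ack=181 B_seq=181 B_ack=100
After event 3: A_seq=360 A_ack=181 B_seq=181 B_ack=100
After event 4: A_seq=360 A_ack=218 B_seq=218 B_ack=100
After event 5: A_seq=360 A_ack=280 B_seq=280 B_ack=100
After event 6: A_seq=498 A_ack=280 B_seq=280 B_ack=100
After event 7: A_seq=686 A_ack=280 B_seq=280 B_ack=100

686 280 280 100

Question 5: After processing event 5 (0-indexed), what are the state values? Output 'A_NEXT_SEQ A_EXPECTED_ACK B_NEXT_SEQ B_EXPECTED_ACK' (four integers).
After event 0: A_seq=142 A_ack=0 B_seq=0 B_ack=100
After event 1: A_seq=335 A_ack=0 B_seq=0 B_ack=100
After event 2: A_seq=335 A_ack=181 B_seq=181 B_ack=100
After event 3: A_seq=360 A_ack=181 B_seq=181 B_ack=100
After event 4: A_seq=360 A_ack=218 B_seq=218 B_ack=100
After event 5: A_seq=360 A_ack=280 B_seq=280 B_ack=100

360 280 280 100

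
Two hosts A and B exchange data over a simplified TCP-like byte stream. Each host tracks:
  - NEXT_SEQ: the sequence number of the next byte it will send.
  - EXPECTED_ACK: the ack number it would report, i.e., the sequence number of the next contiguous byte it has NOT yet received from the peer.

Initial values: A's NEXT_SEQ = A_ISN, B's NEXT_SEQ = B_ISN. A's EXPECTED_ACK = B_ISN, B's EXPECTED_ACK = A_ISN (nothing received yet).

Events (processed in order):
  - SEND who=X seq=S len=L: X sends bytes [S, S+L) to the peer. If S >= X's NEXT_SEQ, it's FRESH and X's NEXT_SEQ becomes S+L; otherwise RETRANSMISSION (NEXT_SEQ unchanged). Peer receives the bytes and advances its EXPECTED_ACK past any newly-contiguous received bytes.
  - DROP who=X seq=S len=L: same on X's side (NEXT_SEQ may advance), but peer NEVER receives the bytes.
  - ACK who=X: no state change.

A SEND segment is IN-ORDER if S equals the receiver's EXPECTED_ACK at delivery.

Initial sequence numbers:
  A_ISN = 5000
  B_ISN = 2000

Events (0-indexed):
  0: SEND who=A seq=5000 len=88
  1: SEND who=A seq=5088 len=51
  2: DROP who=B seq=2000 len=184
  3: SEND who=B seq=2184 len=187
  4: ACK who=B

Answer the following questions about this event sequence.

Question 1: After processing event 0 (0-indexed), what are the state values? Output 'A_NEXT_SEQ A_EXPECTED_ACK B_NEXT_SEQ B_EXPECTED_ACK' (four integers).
After event 0: A_seq=5088 A_ack=2000 B_seq=2000 B_ack=5088

5088 2000 2000 5088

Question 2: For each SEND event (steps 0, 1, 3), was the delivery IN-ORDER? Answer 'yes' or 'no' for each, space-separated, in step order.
Answer: yes yes no

Derivation:
Step 0: SEND seq=5000 -> in-order
Step 1: SEND seq=5088 -> in-order
Step 3: SEND seq=2184 -> out-of-order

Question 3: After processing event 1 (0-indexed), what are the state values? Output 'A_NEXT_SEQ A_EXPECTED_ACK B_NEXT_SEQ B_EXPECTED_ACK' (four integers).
After event 0: A_seq=5088 A_ack=2000 B_seq=2000 B_ack=5088
After event 1: A_seq=5139 A_ack=2000 B_seq=2000 B_ack=5139

5139 2000 2000 5139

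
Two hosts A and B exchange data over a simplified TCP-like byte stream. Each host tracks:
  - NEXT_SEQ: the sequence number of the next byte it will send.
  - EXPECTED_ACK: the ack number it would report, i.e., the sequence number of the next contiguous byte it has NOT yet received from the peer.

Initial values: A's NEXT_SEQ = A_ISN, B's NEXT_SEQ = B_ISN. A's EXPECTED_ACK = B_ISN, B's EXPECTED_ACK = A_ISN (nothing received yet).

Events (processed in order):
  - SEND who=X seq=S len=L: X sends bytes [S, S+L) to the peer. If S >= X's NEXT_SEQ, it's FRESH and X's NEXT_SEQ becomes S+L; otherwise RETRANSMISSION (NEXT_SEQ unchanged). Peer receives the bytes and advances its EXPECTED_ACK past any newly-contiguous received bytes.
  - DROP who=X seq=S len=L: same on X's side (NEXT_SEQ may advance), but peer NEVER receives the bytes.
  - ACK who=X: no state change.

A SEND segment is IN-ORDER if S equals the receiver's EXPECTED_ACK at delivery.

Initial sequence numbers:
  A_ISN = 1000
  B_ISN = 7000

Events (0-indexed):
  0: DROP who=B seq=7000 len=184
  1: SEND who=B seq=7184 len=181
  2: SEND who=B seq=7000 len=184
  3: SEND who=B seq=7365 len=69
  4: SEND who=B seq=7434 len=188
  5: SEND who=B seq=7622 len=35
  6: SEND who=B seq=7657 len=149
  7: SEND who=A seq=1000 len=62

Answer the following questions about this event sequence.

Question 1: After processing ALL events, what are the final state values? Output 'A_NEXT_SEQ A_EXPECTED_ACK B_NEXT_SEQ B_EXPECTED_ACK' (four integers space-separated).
Answer: 1062 7806 7806 1062

Derivation:
After event 0: A_seq=1000 A_ack=7000 B_seq=7184 B_ack=1000
After event 1: A_seq=1000 A_ack=7000 B_seq=7365 B_ack=1000
After event 2: A_seq=1000 A_ack=7365 B_seq=7365 B_ack=1000
After event 3: A_seq=1000 A_ack=7434 B_seq=7434 B_ack=1000
After event 4: A_seq=1000 A_ack=7622 B_seq=7622 B_ack=1000
After event 5: A_seq=1000 A_ack=7657 B_seq=7657 B_ack=1000
After event 6: A_seq=1000 A_ack=7806 B_seq=7806 B_ack=1000
After event 7: A_seq=1062 A_ack=7806 B_seq=7806 B_ack=1062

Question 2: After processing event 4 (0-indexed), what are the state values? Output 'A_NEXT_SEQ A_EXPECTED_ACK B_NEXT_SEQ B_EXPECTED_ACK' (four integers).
After event 0: A_seq=1000 A_ack=7000 B_seq=7184 B_ack=1000
After event 1: A_seq=1000 A_ack=7000 B_seq=7365 B_ack=1000
After event 2: A_seq=1000 A_ack=7365 B_seq=7365 B_ack=1000
After event 3: A_seq=1000 A_ack=7434 B_seq=7434 B_ack=1000
After event 4: A_seq=1000 A_ack=7622 B_seq=7622 B_ack=1000

1000 7622 7622 1000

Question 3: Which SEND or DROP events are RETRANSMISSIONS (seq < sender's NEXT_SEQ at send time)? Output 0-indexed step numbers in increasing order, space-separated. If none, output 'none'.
Answer: 2

Derivation:
Step 0: DROP seq=7000 -> fresh
Step 1: SEND seq=7184 -> fresh
Step 2: SEND seq=7000 -> retransmit
Step 3: SEND seq=7365 -> fresh
Step 4: SEND seq=7434 -> fresh
Step 5: SEND seq=7622 -> fresh
Step 6: SEND seq=7657 -> fresh
Step 7: SEND seq=1000 -> fresh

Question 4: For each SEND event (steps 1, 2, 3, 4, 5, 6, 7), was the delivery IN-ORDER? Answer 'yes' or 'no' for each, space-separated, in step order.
Step 1: SEND seq=7184 -> out-of-order
Step 2: SEND seq=7000 -> in-order
Step 3: SEND seq=7365 -> in-order
Step 4: SEND seq=7434 -> in-order
Step 5: SEND seq=7622 -> in-order
Step 6: SEND seq=7657 -> in-order
Step 7: SEND seq=1000 -> in-order

Answer: no yes yes yes yes yes yes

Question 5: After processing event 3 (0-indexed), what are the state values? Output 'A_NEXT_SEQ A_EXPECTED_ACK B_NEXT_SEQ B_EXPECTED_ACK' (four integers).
After event 0: A_seq=1000 A_ack=7000 B_seq=7184 B_ack=1000
After event 1: A_seq=1000 A_ack=7000 B_seq=7365 B_ack=1000
After event 2: A_seq=1000 A_ack=7365 B_seq=7365 B_ack=1000
After event 3: A_seq=1000 A_ack=7434 B_seq=7434 B_ack=1000

1000 7434 7434 1000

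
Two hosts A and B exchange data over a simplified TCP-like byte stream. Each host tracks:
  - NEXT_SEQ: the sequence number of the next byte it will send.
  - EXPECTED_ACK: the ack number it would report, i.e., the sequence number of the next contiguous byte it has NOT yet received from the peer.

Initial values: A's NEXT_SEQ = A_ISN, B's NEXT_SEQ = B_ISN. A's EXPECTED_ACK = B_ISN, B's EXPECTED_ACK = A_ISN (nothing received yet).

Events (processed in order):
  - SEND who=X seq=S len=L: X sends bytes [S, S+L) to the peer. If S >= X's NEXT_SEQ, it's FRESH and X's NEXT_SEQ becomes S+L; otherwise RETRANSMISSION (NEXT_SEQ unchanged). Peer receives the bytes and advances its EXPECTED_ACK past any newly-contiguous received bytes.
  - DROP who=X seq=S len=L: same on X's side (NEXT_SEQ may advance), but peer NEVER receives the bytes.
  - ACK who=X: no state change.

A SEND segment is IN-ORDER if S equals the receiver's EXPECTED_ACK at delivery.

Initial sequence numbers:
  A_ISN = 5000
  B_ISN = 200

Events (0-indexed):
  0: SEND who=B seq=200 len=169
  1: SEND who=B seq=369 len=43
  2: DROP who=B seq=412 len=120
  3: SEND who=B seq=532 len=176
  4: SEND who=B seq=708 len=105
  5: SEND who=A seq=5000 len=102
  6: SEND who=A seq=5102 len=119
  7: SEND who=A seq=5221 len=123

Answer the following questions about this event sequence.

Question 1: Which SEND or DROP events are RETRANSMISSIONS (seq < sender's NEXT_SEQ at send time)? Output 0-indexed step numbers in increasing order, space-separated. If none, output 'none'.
Step 0: SEND seq=200 -> fresh
Step 1: SEND seq=369 -> fresh
Step 2: DROP seq=412 -> fresh
Step 3: SEND seq=532 -> fresh
Step 4: SEND seq=708 -> fresh
Step 5: SEND seq=5000 -> fresh
Step 6: SEND seq=5102 -> fresh
Step 7: SEND seq=5221 -> fresh

Answer: none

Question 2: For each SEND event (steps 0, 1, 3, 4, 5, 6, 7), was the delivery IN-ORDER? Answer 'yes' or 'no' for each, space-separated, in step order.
Step 0: SEND seq=200 -> in-order
Step 1: SEND seq=369 -> in-order
Step 3: SEND seq=532 -> out-of-order
Step 4: SEND seq=708 -> out-of-order
Step 5: SEND seq=5000 -> in-order
Step 6: SEND seq=5102 -> in-order
Step 7: SEND seq=5221 -> in-order

Answer: yes yes no no yes yes yes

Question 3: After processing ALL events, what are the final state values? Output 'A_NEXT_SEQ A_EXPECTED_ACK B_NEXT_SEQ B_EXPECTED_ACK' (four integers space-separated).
Answer: 5344 412 813 5344

Derivation:
After event 0: A_seq=5000 A_ack=369 B_seq=369 B_ack=5000
After event 1: A_seq=5000 A_ack=412 B_seq=412 B_ack=5000
After event 2: A_seq=5000 A_ack=412 B_seq=532 B_ack=5000
After event 3: A_seq=5000 A_ack=412 B_seq=708 B_ack=5000
After event 4: A_seq=5000 A_ack=412 B_seq=813 B_ack=5000
After event 5: A_seq=5102 A_ack=412 B_seq=813 B_ack=5102
After event 6: A_seq=5221 A_ack=412 B_seq=813 B_ack=5221
After event 7: A_seq=5344 A_ack=412 B_seq=813 B_ack=5344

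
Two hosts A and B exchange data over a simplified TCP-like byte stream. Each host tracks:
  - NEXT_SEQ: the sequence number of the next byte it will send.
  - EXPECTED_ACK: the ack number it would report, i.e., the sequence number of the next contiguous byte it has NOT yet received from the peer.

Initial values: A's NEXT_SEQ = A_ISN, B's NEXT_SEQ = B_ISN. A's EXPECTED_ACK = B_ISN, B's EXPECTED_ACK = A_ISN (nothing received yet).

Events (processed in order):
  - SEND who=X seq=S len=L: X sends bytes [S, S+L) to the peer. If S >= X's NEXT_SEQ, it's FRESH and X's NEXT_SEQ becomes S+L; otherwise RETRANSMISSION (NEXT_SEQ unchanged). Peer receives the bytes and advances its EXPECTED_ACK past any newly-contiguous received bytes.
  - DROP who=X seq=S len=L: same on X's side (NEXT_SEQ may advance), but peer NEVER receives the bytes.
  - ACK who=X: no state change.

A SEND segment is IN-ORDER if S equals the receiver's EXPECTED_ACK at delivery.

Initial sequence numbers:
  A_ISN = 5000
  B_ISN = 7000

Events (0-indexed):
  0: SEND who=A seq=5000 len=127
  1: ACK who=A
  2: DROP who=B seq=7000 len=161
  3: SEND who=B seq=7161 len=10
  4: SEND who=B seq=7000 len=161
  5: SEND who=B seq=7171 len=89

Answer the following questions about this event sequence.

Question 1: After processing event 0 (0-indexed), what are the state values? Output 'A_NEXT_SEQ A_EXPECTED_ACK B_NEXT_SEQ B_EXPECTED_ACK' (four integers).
After event 0: A_seq=5127 A_ack=7000 B_seq=7000 B_ack=5127

5127 7000 7000 5127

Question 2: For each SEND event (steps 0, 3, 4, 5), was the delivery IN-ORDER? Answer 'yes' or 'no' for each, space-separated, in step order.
Step 0: SEND seq=5000 -> in-order
Step 3: SEND seq=7161 -> out-of-order
Step 4: SEND seq=7000 -> in-order
Step 5: SEND seq=7171 -> in-order

Answer: yes no yes yes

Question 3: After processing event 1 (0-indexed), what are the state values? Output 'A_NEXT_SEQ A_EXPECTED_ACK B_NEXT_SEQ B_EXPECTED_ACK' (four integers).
After event 0: A_seq=5127 A_ack=7000 B_seq=7000 B_ack=5127
After event 1: A_seq=5127 A_ack=7000 B_seq=7000 B_ack=5127

5127 7000 7000 5127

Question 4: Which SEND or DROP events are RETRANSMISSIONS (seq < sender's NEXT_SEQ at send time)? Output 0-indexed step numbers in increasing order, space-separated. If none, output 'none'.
Answer: 4

Derivation:
Step 0: SEND seq=5000 -> fresh
Step 2: DROP seq=7000 -> fresh
Step 3: SEND seq=7161 -> fresh
Step 4: SEND seq=7000 -> retransmit
Step 5: SEND seq=7171 -> fresh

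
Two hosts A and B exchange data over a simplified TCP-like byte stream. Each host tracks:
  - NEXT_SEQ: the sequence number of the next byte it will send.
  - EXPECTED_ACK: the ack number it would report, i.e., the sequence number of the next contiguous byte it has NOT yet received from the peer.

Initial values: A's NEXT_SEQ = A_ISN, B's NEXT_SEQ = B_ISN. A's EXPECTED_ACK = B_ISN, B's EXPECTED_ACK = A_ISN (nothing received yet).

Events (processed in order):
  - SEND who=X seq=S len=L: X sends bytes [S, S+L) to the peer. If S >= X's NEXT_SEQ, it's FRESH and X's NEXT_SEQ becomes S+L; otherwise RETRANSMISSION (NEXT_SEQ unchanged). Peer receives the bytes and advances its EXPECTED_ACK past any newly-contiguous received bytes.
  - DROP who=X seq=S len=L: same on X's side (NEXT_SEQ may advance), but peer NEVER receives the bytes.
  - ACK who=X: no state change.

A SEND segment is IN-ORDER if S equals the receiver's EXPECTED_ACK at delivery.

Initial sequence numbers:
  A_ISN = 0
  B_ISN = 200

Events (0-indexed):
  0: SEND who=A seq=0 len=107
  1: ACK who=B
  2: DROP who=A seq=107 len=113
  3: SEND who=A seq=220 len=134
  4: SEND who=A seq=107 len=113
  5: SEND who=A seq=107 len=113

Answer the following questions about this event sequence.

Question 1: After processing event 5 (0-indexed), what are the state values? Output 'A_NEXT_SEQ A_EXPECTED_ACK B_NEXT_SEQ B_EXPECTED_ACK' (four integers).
After event 0: A_seq=107 A_ack=200 B_seq=200 B_ack=107
After event 1: A_seq=107 A_ack=200 B_seq=200 B_ack=107
After event 2: A_seq=220 A_ack=200 B_seq=200 B_ack=107
After event 3: A_seq=354 A_ack=200 B_seq=200 B_ack=107
After event 4: A_seq=354 A_ack=200 B_seq=200 B_ack=354
After event 5: A_seq=354 A_ack=200 B_seq=200 B_ack=354

354 200 200 354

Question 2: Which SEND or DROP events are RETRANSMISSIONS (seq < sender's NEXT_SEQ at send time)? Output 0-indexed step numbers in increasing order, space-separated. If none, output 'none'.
Answer: 4 5

Derivation:
Step 0: SEND seq=0 -> fresh
Step 2: DROP seq=107 -> fresh
Step 3: SEND seq=220 -> fresh
Step 4: SEND seq=107 -> retransmit
Step 5: SEND seq=107 -> retransmit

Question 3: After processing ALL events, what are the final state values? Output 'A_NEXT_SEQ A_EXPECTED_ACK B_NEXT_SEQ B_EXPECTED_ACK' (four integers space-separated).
Answer: 354 200 200 354

Derivation:
After event 0: A_seq=107 A_ack=200 B_seq=200 B_ack=107
After event 1: A_seq=107 A_ack=200 B_seq=200 B_ack=107
After event 2: A_seq=220 A_ack=200 B_seq=200 B_ack=107
After event 3: A_seq=354 A_ack=200 B_seq=200 B_ack=107
After event 4: A_seq=354 A_ack=200 B_seq=200 B_ack=354
After event 5: A_seq=354 A_ack=200 B_seq=200 B_ack=354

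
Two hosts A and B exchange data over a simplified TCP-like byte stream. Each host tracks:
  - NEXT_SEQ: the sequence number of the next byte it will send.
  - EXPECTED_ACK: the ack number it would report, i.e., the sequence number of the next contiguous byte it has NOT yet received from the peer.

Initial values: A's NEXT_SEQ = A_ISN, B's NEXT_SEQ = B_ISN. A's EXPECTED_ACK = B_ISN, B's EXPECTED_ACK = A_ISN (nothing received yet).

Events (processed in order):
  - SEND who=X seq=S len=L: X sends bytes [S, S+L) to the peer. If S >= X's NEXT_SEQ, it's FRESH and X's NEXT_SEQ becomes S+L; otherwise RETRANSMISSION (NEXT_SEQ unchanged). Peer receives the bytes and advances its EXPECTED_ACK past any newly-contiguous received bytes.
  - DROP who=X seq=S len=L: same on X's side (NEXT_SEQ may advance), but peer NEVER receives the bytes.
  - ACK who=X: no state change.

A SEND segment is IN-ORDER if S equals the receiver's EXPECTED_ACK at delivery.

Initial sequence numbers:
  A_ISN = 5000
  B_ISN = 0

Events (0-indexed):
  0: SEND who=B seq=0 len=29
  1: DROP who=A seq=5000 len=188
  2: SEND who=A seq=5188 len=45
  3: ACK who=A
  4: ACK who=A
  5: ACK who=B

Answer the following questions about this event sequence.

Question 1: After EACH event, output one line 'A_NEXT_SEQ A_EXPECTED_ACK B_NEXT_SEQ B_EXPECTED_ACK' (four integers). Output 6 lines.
5000 29 29 5000
5188 29 29 5000
5233 29 29 5000
5233 29 29 5000
5233 29 29 5000
5233 29 29 5000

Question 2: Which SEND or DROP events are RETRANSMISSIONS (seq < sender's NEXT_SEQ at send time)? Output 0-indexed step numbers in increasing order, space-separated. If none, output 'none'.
Step 0: SEND seq=0 -> fresh
Step 1: DROP seq=5000 -> fresh
Step 2: SEND seq=5188 -> fresh

Answer: none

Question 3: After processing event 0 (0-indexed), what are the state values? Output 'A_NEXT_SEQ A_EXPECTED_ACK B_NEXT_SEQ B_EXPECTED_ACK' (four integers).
After event 0: A_seq=5000 A_ack=29 B_seq=29 B_ack=5000

5000 29 29 5000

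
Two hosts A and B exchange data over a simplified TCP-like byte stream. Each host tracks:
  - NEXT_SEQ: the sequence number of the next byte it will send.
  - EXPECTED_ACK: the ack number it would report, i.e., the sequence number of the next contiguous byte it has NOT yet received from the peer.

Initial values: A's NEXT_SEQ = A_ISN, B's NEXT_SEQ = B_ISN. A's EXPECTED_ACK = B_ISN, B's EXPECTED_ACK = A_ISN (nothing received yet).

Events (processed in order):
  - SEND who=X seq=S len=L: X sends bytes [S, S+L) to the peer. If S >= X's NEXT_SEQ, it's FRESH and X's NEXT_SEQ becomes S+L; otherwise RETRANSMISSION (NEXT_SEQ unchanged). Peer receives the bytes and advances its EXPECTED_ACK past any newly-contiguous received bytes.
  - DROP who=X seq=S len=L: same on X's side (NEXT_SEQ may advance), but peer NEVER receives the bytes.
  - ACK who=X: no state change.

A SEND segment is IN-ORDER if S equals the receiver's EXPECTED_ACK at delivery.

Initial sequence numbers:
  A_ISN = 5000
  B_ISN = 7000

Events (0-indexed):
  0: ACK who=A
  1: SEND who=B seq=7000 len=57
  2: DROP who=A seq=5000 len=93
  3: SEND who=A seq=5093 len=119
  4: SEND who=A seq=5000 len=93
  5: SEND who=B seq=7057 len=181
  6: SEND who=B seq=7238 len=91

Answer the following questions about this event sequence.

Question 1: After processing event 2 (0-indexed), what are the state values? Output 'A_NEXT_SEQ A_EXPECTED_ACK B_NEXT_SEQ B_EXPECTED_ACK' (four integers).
After event 0: A_seq=5000 A_ack=7000 B_seq=7000 B_ack=5000
After event 1: A_seq=5000 A_ack=7057 B_seq=7057 B_ack=5000
After event 2: A_seq=5093 A_ack=7057 B_seq=7057 B_ack=5000

5093 7057 7057 5000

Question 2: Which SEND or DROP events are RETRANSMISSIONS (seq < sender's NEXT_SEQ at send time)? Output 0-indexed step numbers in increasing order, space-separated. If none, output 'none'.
Step 1: SEND seq=7000 -> fresh
Step 2: DROP seq=5000 -> fresh
Step 3: SEND seq=5093 -> fresh
Step 4: SEND seq=5000 -> retransmit
Step 5: SEND seq=7057 -> fresh
Step 6: SEND seq=7238 -> fresh

Answer: 4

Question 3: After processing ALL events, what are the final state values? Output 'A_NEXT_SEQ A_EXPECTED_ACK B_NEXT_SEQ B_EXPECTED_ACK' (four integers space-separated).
Answer: 5212 7329 7329 5212

Derivation:
After event 0: A_seq=5000 A_ack=7000 B_seq=7000 B_ack=5000
After event 1: A_seq=5000 A_ack=7057 B_seq=7057 B_ack=5000
After event 2: A_seq=5093 A_ack=7057 B_seq=7057 B_ack=5000
After event 3: A_seq=5212 A_ack=7057 B_seq=7057 B_ack=5000
After event 4: A_seq=5212 A_ack=7057 B_seq=7057 B_ack=5212
After event 5: A_seq=5212 A_ack=7238 B_seq=7238 B_ack=5212
After event 6: A_seq=5212 A_ack=7329 B_seq=7329 B_ack=5212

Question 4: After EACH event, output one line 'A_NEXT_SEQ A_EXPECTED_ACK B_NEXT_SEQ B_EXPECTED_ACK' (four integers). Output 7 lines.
5000 7000 7000 5000
5000 7057 7057 5000
5093 7057 7057 5000
5212 7057 7057 5000
5212 7057 7057 5212
5212 7238 7238 5212
5212 7329 7329 5212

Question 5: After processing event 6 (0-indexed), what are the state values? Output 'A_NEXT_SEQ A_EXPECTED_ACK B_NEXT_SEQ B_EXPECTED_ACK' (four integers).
After event 0: A_seq=5000 A_ack=7000 B_seq=7000 B_ack=5000
After event 1: A_seq=5000 A_ack=7057 B_seq=7057 B_ack=5000
After event 2: A_seq=5093 A_ack=7057 B_seq=7057 B_ack=5000
After event 3: A_seq=5212 A_ack=7057 B_seq=7057 B_ack=5000
After event 4: A_seq=5212 A_ack=7057 B_seq=7057 B_ack=5212
After event 5: A_seq=5212 A_ack=7238 B_seq=7238 B_ack=5212
After event 6: A_seq=5212 A_ack=7329 B_seq=7329 B_ack=5212

5212 7329 7329 5212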